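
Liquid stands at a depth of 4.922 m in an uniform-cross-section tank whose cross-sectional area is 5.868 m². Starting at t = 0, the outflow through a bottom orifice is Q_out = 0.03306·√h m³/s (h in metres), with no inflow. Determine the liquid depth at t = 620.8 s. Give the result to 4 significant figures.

0.2207 m

Unsteady balance on liquid volume: A dh/dt = −0.03306 √h.
This is separable: 2 d(√h)/dt = −0.03306/A, so √h = √h₀ − (0.03306/(2A)) t.
√h = √4.922 − 0.03306·620.8/(2·5.868) = 2.21856 − 1.74878 = 0.469781.
h = 0.469781² = 0.220694 m.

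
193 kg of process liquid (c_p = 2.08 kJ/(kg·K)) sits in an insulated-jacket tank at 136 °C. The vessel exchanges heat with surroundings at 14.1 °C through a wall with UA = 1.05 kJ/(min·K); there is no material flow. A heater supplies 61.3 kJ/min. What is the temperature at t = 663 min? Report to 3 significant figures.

83.7 °C

M c_p dT/dt = −UA(T − T_amb) + Q̇.
dT/dt = (T_ss − T)/τ with T_ss = T_amb + Q̇/UA = 14.1 + 61.3/1.05 = 72.481 °C, τ = M c_p/UA = 193·2.08/1.05 = 382.32 min.
Solution: T(t) = T_ss + (T₀ − T_ss) e^(−t/τ).
T(663) = 72.481 + (63.519)·0.17655 = 83.695 °C.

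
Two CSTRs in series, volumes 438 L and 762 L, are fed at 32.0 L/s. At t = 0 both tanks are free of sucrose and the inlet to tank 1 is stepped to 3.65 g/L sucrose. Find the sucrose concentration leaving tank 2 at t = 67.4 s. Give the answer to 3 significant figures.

Species balance on tank i: dCᵢ/dt = (Cᵢ₋₁ − Cᵢ)/τᵢ with τᵢ = Vᵢ/Q.
τ₁ = 438/32.0 = 13.688 s; τ₂ = 762/32.0 = 23.812 s.
Solving the cascade with C₁(0)=C₂(0)=0 gives C₂(t) = C_in[1 − (τ₁ e^(−t/τ₁) − τ₂ e^(−t/τ₂))/(τ₁ − τ₂)].
At t = 67.4: e^(−t/τ₁) = 0.0072685, e^(−t/τ₂) = 0.058987.
C₂ = 3.65·[1 − (13.688·0.0072685 − 23.812·0.058987)/(-10.125)] = 3.65·0.87110 = 3.1795 g/L.

3.18 g/L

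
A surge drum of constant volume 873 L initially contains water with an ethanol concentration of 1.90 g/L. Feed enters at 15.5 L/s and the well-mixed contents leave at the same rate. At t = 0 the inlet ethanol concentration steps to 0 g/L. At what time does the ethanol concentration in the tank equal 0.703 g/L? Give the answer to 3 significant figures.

56.0 s

Species balance: V dC/dt = Q(C_in − C) ⇒ τ = V/Q = 56.323 s.
C(t) = C_in + (C₀ − C_in) e^(−t/τ). Set C = 0.703 and solve for t:
e^(−t/τ) = (C − C_in)/(C₀ − C_in) = (0.703 − 0)/(1.90 − 0) = 0.37000
t = −τ ln(…) = 56.323 × 0.99425 = 55.999 s.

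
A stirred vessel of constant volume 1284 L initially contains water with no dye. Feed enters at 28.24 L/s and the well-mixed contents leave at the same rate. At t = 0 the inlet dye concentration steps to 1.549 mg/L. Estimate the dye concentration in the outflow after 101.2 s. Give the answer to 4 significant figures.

1.382 mg/L

Accumulation = in − out for the solute gives V dC/dt = Q(C_in − C).
So dC/dt = (C_in − C)/τ with τ = V/Q = 1284/28.24 = 45.4674 s.
This is linear first-order; C(t) = C_in + (C₀ − C_in) e^(−t/τ).
C(101.2) = 1.549 + (0 − 1.549)·e^(−101.2/45.4674) = 1.549 + (-1.54900)·0.107984 = 1.38173 mg/L.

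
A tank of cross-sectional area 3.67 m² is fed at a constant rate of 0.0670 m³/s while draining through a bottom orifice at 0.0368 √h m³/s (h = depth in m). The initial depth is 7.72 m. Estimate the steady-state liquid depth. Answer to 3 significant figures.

3.31 m

A dh/dt = Q_in − 0.0368 √h. Steady state requires inflow = outflow:
Q_in = 0.0368 √h_ss ⇒ √h_ss = 0.0670/0.0368 = 1.8207.
h_ss = 1.8207² = 3.3148 m. (Since h₀ = 7.72 m > h_ss, the level will fall toward this value.)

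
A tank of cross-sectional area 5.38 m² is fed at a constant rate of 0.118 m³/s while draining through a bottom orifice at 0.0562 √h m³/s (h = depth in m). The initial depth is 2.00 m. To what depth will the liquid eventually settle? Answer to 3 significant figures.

A dh/dt = Q_in − 0.0562 √h. Steady state requires inflow = outflow:
Q_in = 0.0562 √h_ss ⇒ √h_ss = 0.118/0.0562 = 2.0996.
h_ss = 2.0996² = 4.4085 m. (Since h₀ = 2.00 m < h_ss, the level will rise toward this value.)

4.41 m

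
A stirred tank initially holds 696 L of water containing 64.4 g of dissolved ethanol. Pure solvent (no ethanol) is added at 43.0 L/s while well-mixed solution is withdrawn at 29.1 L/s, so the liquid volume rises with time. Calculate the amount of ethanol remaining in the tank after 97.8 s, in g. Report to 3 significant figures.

6.67 g

Let m(t) be the amount of ethanol. Volume: V(t) = V₀ + (Q_in − Q_out) t = 696 + 13.900 t; V(97.8) = 2055.4 L.
No ethanol enters, so dm/dt = −Q_out · (m/V).
dm/m = −Q_out dt/(V₀ + 13.900 t); integrating gives ln(m/m₀) = −(Q_out/(Q_in−Q_out)) ln(V/V₀).
m = m₀ (V₀/V)^(Q_out/(Q_in−Q_out)) = 64.4 × (696/2055.4)^(2.0935) = 6.6730 g.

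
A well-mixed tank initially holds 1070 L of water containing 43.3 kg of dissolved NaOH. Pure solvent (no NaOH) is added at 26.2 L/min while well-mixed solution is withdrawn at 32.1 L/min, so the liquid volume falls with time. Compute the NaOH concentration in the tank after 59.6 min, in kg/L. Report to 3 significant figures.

0.00690 kg/L

Total volume: dV/dt = Q_in − Q_out = -5.9000 L/min, so V(t) = 1070 − 5.9000 t and V(59.6) = 718.36 L.
No NaOH enters, so dm/dt = −Q_out · (m/V).
Separate: dm/m = −Q_out dt/V(t) ⇒ ln(m/m₀) = −(Q_out/(Q_in−Q_out)) ln(V/V₀).
m = m₀ (V₀/V)^(Q_out/(Q_in−Q_out)) = 43.3 × (1070/718.36)^(-5.4407) = 4.9548 kg.
C = m/V = 4.9548/718.36 = 0.0068973 kg/L.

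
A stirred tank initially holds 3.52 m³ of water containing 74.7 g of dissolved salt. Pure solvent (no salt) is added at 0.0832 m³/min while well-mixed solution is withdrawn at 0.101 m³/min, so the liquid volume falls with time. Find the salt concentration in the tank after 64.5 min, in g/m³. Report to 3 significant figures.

3.35 g/m³

Let m(t) be the amount of salt. Volume: V(t) = V₀ + (Q_in − Q_out) t = 3.52 − 0.017800 t; V(64.5) = 2.3719 m³.
Species balance (pure solvent in): dm/dt = −Q_out · m/V(t).
Separate: dm/m = −Q_out dt/V(t) ⇒ ln(m/m₀) = −(Q_out/(Q_in−Q_out)) ln(V/V₀).
m = m₀ (V₀/V)^(Q_out/(Q_in−Q_out)) = 74.7 × (3.52/2.3719)^(-5.6742) = 7.9526 g.
C = m/V = 7.9526/2.3719 = 3.3528 g/m³.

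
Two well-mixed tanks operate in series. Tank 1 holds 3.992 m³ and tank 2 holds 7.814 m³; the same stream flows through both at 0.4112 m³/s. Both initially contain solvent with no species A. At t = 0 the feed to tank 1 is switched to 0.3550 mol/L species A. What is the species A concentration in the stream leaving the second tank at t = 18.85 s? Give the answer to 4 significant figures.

0.1390 mol/L

Time constants: τᵢ = Vᵢ/Q for each well-mixed tank.
τ₁ = 3.992/0.4112 = 9.70817 s; τ₂ = 7.814/0.4112 = 19.0029 s.
Tank 1: C₁ = C_in(1 − e^(−t/τ₁)). Tank 2 (τ₁ ≠ τ₂): C₂ = C_in[1 − (τ₁ e^(−t/τ₁) − τ₂ e^(−t/τ₂))/(τ₁ − τ₂)].
At t = 18.85: e^(−t/τ₁) = 0.143465, e^(−t/τ₂) = 0.370852.
C₂ = 0.3550·[1 − (9.70817·0.143465 − 19.0029·0.370852)/(-9.29475)] = 0.3550·0.391648 = 0.139035 mol/L.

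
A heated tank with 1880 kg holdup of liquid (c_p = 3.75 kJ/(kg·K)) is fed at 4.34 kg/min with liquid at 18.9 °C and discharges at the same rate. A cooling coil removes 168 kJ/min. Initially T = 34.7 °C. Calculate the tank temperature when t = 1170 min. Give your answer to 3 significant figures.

10.3 °C

M c_p dT/dt = ṁ c_p (T_in − T) − Q̇.
Rearrange: dT/dt = (T_ss − T)/τ with τ = M/ṁ = 433.18 min and T_ss = T_in − Q̇/(ṁ c_p) = 8.5774 °C.
Integrating: T(t) = T_ss + (T₀ − T_ss) e^(−t/τ).
T(1170) = 8.5774 + (26.123)·e^(−1170/433.18) = 8.5774 + (26.123)·0.067141 = 10.331 °C.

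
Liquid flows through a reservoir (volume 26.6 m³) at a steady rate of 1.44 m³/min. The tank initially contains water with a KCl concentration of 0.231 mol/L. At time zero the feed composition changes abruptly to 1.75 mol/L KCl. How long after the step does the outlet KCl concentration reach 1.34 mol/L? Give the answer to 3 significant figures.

24.2 min

Species balance on the tank: V dC/dt = Q(C_in − C), so τ = V/Q = 18.472 min.
C(t) = C_in + (C₀ − C_in) e^(−t/τ). Set C = 1.34 and solve for t:
e^(−t/τ) = (C − C_in)/(C₀ − C_in) = (1.34 − 1.75)/(0.231 − 1.75) = 0.26991
t = −τ ln(…) = 18.472 × 1.3097 = 24.192 min.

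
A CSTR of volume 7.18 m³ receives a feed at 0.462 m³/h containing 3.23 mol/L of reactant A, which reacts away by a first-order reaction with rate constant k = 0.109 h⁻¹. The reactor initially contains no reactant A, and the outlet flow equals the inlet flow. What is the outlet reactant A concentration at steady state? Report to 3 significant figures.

1.20 mol/L

Accumulation = in − out − consumed: V dC/dt = Q C_in − Q C − k V C.
Steady state (dC/dt = 0): C_ss = Q C_in/(Q + kV) = C_in/(1 + kV/Q).
C_ss = 0.462·3.23/(0.462 + 0.109·7.18) = 1.4923/1.2446 = 1.1990 mol/L.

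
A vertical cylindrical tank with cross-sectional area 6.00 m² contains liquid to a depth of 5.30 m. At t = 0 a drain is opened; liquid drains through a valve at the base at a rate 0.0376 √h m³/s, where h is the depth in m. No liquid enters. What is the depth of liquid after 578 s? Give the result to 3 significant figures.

0.241 m

With no inflow, A dh/dt = −0.0376 √h.
∫ h^(−1/2) dh = −(0.0376/A) ∫ dt, giving 2√h = 2√h₀ − (0.0376/A) t.
√h = √5.30 − 0.0376·578/(2·6.00) = 2.3022 − 1.8111 = 0.49111.
h = 0.49111² = 0.24119 m.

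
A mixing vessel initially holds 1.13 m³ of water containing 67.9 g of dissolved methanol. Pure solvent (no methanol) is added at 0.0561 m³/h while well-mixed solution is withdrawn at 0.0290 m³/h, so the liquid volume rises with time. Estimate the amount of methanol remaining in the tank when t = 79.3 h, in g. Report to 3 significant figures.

21.7 g

Let m(t) be the amount of methanol. Volume: V(t) = V₀ + (Q_in − Q_out) t = 1.13 + 0.027100 t; V(79.3) = 3.2790 m³.
Solute balance: dm/dt = 0 − Q_out C = −Q_out m/V(t).
Separate: dm/m = −Q_out dt/V(t) ⇒ ln(m/m₀) = −(Q_out/(Q_in−Q_out)) ln(V/V₀).
m = m₀ (V₀/V)^(Q_out/(Q_in−Q_out)) = 67.9 × (1.13/3.2790)^(1.0701) = 21.715 g.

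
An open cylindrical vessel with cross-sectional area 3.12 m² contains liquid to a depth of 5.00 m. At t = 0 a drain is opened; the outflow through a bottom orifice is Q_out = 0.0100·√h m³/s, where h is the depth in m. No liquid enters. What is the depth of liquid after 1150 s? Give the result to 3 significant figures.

0.155 m

Unsteady balance on liquid volume: A dh/dt = −0.0100 √h.
∫ h^(−1/2) dh = −(0.0100/A) ∫ dt, giving 2√h = 2√h₀ − (0.0100/A) t.
√h = √5.00 − 0.0100·1150/(2·3.12) = 2.2361 − 1.8429 = 0.39312.
h = 0.39312² = 0.15454 m.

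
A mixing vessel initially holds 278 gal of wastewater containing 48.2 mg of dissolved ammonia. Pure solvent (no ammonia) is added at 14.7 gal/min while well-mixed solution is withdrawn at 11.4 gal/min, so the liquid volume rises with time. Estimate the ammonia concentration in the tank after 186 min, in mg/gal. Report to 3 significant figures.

0.000964 mg/gal

Total volume: dV/dt = Q_in − Q_out = 3.3000 gal/min, so V(t) = 278 + 3.3000 t and V(186) = 891.80 gal.
Species balance (pure solvent in): dm/dt = −Q_out · m/V(t).
dm/m = −Q_out dt/(V₀ + 3.3000 t); integrating gives ln(m/m₀) = −(Q_out/(Q_in−Q_out)) ln(V/V₀).
m = m₀ (V₀/V)^(Q_out/(Q_in−Q_out)) = 48.2 × (278/891.80)^(3.4545) = 0.85956 mg.
C = m/V = 0.85956/891.80 = 0.00096385 mg/gal.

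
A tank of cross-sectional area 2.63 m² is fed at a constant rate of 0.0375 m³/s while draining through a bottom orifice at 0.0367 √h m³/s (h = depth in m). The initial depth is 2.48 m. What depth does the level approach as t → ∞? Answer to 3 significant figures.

Accumulation of liquid (constant cross-section A): A dh/dt = Q_in − 0.0367 √h. At steady state dh/dt = 0:
Q_in = 0.0367 √h_ss ⇒ √h_ss = 0.0375/0.0367 = 1.0218.
h_ss = 1.0218² = 1.0441 m. (Since h₀ = 2.48 m > h_ss, the level will fall toward this value.)

1.04 m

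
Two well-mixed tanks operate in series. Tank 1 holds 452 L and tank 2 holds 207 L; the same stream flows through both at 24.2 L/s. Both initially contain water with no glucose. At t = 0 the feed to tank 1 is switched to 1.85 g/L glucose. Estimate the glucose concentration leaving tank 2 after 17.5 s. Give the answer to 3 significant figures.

0.715 g/L

Each tank obeys Vᵢ dCᵢ/dt = Q(Cᵢ₋₁ − Cᵢ), so τᵢ = Vᵢ/Q.
τ₁ = 452/24.2 = 18.678 s; τ₂ = 207/24.2 = 8.5537 s.
Solving the cascade with C₁(0)=C₂(0)=0 gives C₂(t) = C_in[1 − (τ₁ e^(−t/τ₁) − τ₂ e^(−t/τ₂))/(τ₁ − τ₂)].
At t = 17.5: e^(−t/τ₁) = 0.39182, e^(−t/τ₂) = 0.12926.
C₂ = 1.85·[1 − (18.678·0.39182 − 8.5537·0.12926)/(10.124)] = 1.85·0.38634 = 0.71474 g/L.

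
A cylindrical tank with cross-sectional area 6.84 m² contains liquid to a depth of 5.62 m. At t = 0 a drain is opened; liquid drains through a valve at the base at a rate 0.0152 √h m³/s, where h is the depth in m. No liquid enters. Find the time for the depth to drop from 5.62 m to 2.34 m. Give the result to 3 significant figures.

757 s

Mass balance (ρ constant): A dh/dt = −0.0152 √h.
This is separable: 2 d(√h)/dt = −0.0152/A, so √h = √h₀ − (0.0152/(2A)) t.
t = 2A(√h₀ − √h)/0.0152 = 2·6.84·(√5.62 − √2.34)/0.0152
  = 13.680 × (2.3707 − 1.5297) / 0.0152 = 756.85 s.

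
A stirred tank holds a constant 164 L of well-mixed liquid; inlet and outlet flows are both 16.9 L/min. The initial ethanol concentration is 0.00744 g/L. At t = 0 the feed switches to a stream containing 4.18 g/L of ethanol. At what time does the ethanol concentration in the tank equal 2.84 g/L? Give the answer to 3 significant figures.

Species balance: V dC/dt = Q(C_in − C) ⇒ τ = V/Q = 9.7041 min.
C(t) = C_in + (C₀ − C_in) e^(−t/τ). Set C = 2.84 and solve for t:
e^(−t/τ) = (C − C_in)/(C₀ − C_in) = (2.84 − 4.18)/(0.00744 − 4.18) = 0.32115
t = −τ ln(…) = 9.7041 × 1.1359 = 11.023 min.

11.0 min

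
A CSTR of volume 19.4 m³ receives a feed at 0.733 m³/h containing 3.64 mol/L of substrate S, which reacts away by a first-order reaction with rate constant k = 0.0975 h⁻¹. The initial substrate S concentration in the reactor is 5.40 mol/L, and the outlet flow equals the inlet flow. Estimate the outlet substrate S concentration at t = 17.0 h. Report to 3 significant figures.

1.46 mol/L

Species balance: V dC/dt = Q C_in − Q C − k V C.
This is linear with rate a = Q/V + k = 0.13528 h⁻¹.
C_ss = Q C_in/(Q + kV) = 1.0166 mol/L; C(t) = C_ss + (C₀ − C_ss) e^(−a t).
C(17.0) = 1.0166 + (4.3834)·e^(−0.13528·17.0) = 1.0166 + (4.3834)·0.10028 = 1.4562 mol/L.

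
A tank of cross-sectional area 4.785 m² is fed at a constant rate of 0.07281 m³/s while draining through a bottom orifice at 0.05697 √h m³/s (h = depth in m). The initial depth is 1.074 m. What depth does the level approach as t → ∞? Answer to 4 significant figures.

A dh/dt = Q_in − 0.05697 √h. Steady state requires inflow = outflow:
Q_in = 0.05697 √h_ss ⇒ √h_ss = 0.07281/0.05697 = 1.27804.
h_ss = 1.27804² = 1.63339 m. (Since h₀ = 1.074 m < h_ss, the level will rise toward this value.)

1.633 m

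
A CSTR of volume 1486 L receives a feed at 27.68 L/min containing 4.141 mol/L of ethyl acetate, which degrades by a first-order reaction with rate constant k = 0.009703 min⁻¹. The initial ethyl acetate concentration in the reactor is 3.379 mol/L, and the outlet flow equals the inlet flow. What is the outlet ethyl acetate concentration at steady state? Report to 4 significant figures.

Accumulation = in − out − consumed: V dC/dt = Q C_in − Q C − k V C.
At steady state: 0 = Q C_in − (Q + kV) C_ss, so C_ss = Q C_in/(Q + kV).
C_ss = 27.68·4.141/(27.68 + 0.009703·1486) = 114.623/42.0987 = 2.72272 mol/L.

2.723 mol/L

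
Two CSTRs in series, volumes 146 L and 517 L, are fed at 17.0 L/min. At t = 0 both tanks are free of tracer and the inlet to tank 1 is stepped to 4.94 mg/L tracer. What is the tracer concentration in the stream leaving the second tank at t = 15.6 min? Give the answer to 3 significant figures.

Species balance on tank i: dCᵢ/dt = (Cᵢ₋₁ − Cᵢ)/τᵢ with τᵢ = Vᵢ/Q.
τ₁ = 146/17.0 = 8.5882 min; τ₂ = 517/17.0 = 30.412 min.
Solving the cascade with C₁(0)=C₂(0)=0 gives C₂(t) = C_in[1 − (τ₁ e^(−t/τ₁) − τ₂ e^(−t/τ₂))/(τ₁ − τ₂)].
At t = 15.6: e^(−t/τ₁) = 0.16260, e^(−t/τ₂) = 0.59872.
C₂ = 4.94·[1 − (8.5882·0.16260 − 30.412·0.59872)/(-21.824)] = 4.94·0.22965 = 1.1345 mg/L.

1.13 mg/L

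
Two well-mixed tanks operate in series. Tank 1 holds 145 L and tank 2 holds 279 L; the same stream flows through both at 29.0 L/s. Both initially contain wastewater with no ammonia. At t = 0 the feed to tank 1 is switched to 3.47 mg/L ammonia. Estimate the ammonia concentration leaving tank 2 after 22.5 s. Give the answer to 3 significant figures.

Each tank obeys Vᵢ dCᵢ/dt = Q(Cᵢ₋₁ − Cᵢ), so τᵢ = Vᵢ/Q.
τ₁ = 145/29.0 = 5.0000 s; τ₂ = 279/29.0 = 9.6207 s.
Tank 1: C₁ = C_in(1 − e^(−t/τ₁)). Tank 2 (τ₁ ≠ τ₂): C₂ = C_in[1 − (τ₁ e^(−t/τ₁) − τ₂ e^(−t/τ₂))/(τ₁ − τ₂)].
At t = 22.5: e^(−t/τ₁) = 0.011109, e^(−t/τ₂) = 0.096452.
C₂ = 3.47·[1 − (5.0000·0.011109 − 9.6207·0.096452)/(-4.6207)] = 3.47·0.81120 = 2.8149 mg/L.

2.81 mg/L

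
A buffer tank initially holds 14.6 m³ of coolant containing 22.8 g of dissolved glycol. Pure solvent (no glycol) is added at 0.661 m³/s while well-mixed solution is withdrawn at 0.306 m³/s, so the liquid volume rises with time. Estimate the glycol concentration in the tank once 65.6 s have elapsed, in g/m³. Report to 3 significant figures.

Let m(t) be the amount of glycol. Volume: V(t) = V₀ + (Q_in − Q_out) t = 14.6 + 0.35500 t; V(65.6) = 37.888 m³.
No glycol enters, so dm/dt = −Q_out · (m/V).
Separate: dm/m = −Q_out dt/V(t) ⇒ ln(m/m₀) = −(Q_out/(Q_in−Q_out)) ln(V/V₀).
m = m₀ (V₀/V)^(Q_out/(Q_in−Q_out)) = 22.8 × (14.6/37.888)^(0.86197) = 10.022 g.
C = m/V = 10.022/37.888 = 0.26451 g/m³.

0.265 g/m³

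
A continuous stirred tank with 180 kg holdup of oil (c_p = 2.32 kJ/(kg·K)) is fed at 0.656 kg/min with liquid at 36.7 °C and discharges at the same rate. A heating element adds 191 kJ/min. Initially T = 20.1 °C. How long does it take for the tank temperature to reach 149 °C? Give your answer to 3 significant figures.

M c_p dT/dt = ṁ c_p (T_in − T) + Q̇.
τ = M/ṁ = 274.39 min; T_ss = T_in + Q̇/(ṁ c_p) = 162.20 °C.
T(t) = T_ss + (T₀ − T_ss) e^(−t/τ). Set T = 149:
e^(−t/τ) = (149 − 162.20)/(20.1 − 162.20) = 0.092888
t = −274.39 · ln(0.092888) = 652.05 min.

652 min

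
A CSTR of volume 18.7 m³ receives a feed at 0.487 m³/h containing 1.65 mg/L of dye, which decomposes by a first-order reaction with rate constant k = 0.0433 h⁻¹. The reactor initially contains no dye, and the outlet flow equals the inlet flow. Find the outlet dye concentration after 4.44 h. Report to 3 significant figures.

V dC/dt = Q(C_in − C) − k V C.
This is linear with rate a = Q/V + k = 0.069343 h⁻¹.
C_ss = Q C_in/(Q + kV) = 0.61968 mg/L; C(t) = C_ss + (C₀ − C_ss) e^(−a t).
C(4.44) = 0.61968 + (-0.61968)·e^(−0.069343·4.44) = 0.61968 + (-0.61968)·0.73500 = 0.16421 mg/L.

0.164 mg/L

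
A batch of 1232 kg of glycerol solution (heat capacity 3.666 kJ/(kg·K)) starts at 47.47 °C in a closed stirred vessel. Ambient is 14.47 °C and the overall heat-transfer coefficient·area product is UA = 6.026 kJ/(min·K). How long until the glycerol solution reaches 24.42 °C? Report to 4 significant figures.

M c_p dT/dt = −UA(T − T_amb).
τ = M c_p/UA = 749.504 min; T_ss = T_amb = 14.4700 °C.
T(t) = T_ss + (T₀ − T_ss)e^(−t/τ); set T = 24.42:
t = −τ ln[(T − T_ss)/(T₀ − T_ss)] = −749.504 · ln(0.301515) = 898.607 min.

898.6 min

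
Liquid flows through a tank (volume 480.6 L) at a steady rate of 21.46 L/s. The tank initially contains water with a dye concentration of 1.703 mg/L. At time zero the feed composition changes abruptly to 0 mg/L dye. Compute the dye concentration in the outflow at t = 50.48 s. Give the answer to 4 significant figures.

Transient balance on the dissolved component: V dC/dt = Q(C_in − C).
Time constant τ = V/Q = 480.6/21.46 = 22.3952 s.
C approaches C_in exponentially: C(t) = C_in + (C₀ − C_in) e^(−t/τ).
C(50.48) = 0 + (1.703 − 0)·e^(−50.48/22.3952) = 0 + (1.70300)·0.104972 = 0.178768 mg/L.

0.1788 mg/L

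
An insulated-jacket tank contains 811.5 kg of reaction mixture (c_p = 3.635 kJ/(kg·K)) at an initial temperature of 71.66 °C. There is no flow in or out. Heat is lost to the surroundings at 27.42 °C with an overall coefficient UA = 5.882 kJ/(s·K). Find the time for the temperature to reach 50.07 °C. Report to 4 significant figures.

335.7 s

M c_p dT/dt = −UA(T − T_amb).
τ = M c_p/UA = 501.497 s; T_ss = T_amb = 27.4200 °C.
T(t) = T_ss + (T₀ − T_ss)e^(−t/τ); set T = 50.07:
t = −τ ln[(T − T_ss)/(T₀ − T_ss)] = −501.497 · ln(0.511980) = 335.737 s.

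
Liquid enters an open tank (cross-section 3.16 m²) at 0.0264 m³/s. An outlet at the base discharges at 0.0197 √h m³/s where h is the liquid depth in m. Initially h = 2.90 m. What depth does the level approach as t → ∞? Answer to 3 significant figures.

1.80 m

Level balance: A dh/dt = 0.0264 − 0.0197 √h. Setting dh/dt = 0:
Q_in = 0.0197 √h_ss ⇒ √h_ss = 0.0264/0.0197 = 1.3401.
h_ss = 1.3401² = 1.7959 m. (Since h₀ = 2.90 m > h_ss, the level will fall toward this value.)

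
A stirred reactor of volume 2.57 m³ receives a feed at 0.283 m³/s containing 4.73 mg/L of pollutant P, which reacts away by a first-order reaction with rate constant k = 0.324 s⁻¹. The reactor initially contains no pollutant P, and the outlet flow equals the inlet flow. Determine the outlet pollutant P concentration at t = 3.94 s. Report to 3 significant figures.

Species balance: V dC/dt = Q C_in − Q C − k V C.
dC/dt = (Q/V) C_in − (Q/V + k) C; effective rate a = Q/V + k = 0.11012 + 0.324 = 0.43412 s⁻¹.
C_ss = Q C_in/(Q + kV) = 1.1998 mg/L; C(t) = C_ss + (C₀ − C_ss) e^(−a t).
C(3.94) = 1.1998 + (-1.1998)·e^(−0.43412·3.94) = 1.1998 + (-1.1998)·0.18079 = 0.98289 mg/L.

0.983 mg/L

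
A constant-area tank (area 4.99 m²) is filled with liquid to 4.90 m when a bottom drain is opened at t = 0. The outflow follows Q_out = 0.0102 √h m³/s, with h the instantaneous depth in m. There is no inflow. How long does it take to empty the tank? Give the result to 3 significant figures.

Accumulation of liquid (constant cross-section A): A dh/dt = −0.0102 √h.
Separate and integrate: 2(√h − √h₀) = −(0.0102/A) t.
Set h = 0: 2√h₀ = (0.0102/A) t_empty ⇒ t_empty = 2A√h₀/0.0102.
t_empty = 2·4.99·√4.90/0.0102 = 9.9800·2.2136/0.0102 = 2165.9 s.

2170 s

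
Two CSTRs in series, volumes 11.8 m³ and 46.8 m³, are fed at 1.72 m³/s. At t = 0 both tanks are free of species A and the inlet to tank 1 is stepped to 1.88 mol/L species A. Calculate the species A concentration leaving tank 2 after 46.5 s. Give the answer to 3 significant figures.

1.43 mol/L

Species balance on tank i: dCᵢ/dt = (Cᵢ₋₁ − Cᵢ)/τᵢ with τᵢ = Vᵢ/Q.
τ₁ = 11.8/1.72 = 6.8605 s; τ₂ = 46.8/1.72 = 27.209 s.
Solving the cascade with C₁(0)=C₂(0)=0 gives C₂(t) = C_in[1 − (τ₁ e^(−t/τ₁) − τ₂ e^(−t/τ₂))/(τ₁ − τ₂)].
At t = 46.5: e^(−t/τ₁) = 0.0011386, e^(−t/τ₂) = 0.18105.
C₂ = 1.88·[1 − (6.8605·0.0011386 − 27.209·0.18105)/(-20.349)] = 1.88·0.75829 = 1.4256 mol/L.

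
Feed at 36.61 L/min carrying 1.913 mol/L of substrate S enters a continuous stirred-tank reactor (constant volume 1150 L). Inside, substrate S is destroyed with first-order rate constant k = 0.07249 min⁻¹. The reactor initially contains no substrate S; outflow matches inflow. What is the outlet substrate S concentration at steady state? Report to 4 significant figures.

Accumulation = in − out − consumed: V dC/dt = Q C_in − Q C − k V C.
Steady state (dC/dt = 0): C_ss = Q C_in/(Q + kV) = C_in/(1 + kV/Q).
C_ss = 36.61·1.913/(36.61 + 0.07249·1150) = 70.0349/119.974 = 0.583753 mol/L.

0.5838 mol/L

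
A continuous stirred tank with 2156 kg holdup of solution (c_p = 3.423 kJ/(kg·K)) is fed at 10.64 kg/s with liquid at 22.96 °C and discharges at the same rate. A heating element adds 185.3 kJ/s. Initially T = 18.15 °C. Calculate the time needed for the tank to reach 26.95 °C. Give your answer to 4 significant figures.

M c_p dT/dt = ṁ c_p (T_in − T) + Q̇.
τ = M/ṁ = 202.632 s; T_ss = T_in + Q̇/(ṁ c_p) = 28.0478 °C.
T(t) = T_ss + (T₀ − T_ss) e^(−t/τ). Set T = 26.95:
e^(−t/τ) = (26.95 − 28.0478)/(18.15 − 28.0478) = 0.110910
t = −202.632 · ln(0.110910) = 445.594 s.

445.6 s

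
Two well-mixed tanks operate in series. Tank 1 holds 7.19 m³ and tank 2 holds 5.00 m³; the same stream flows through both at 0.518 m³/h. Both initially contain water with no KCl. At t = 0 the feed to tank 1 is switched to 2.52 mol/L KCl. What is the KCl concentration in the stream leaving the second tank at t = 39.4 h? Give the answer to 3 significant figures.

2.13 mol/L

Species balance on tank i: dCᵢ/dt = (Cᵢ₋₁ − Cᵢ)/τᵢ with τᵢ = Vᵢ/Q.
τ₁ = 7.19/0.518 = 13.880 h; τ₂ = 5.00/0.518 = 9.6525 h.
Tank 1: C₁ = C_in(1 − e^(−t/τ₁)). Tank 2 (τ₁ ≠ τ₂): C₂ = C_in[1 − (τ₁ e^(−t/τ₁) − τ₂ e^(−t/τ₂))/(τ₁ − τ₂)].
At t = 39.4: e^(−t/τ₁) = 0.058510, e^(−t/τ₂) = 0.016876.
C₂ = 2.52·[1 − (13.880·0.058510 − 9.6525·0.016876)/(4.2278)] = 2.52·0.84644 = 2.1330 mol/L.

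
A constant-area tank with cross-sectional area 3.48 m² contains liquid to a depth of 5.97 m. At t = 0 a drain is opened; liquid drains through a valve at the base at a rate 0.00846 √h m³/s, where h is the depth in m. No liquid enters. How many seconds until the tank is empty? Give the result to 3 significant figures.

2010 s

Accumulation of liquid (constant cross-section A): A dh/dt = −0.00846 √h.
This is separable: 2 d(√h)/dt = −0.00846/A, so √h = √h₀ − (0.00846/(2A)) t.
Set h = 0: 2√h₀ = (0.00846/A) t_empty ⇒ t_empty = 2A√h₀/0.00846.
t_empty = 2·3.48·√5.97/0.00846 = 6.9600·2.4434/0.00846 = 2010.1 s.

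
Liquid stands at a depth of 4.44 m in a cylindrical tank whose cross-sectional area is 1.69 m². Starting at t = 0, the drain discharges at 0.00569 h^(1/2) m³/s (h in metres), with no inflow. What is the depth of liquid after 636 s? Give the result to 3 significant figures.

1.07 m

Unsteady balance on liquid volume: A dh/dt = −0.00569 √h.
∫ h^(−1/2) dh = −(0.00569/A) ∫ dt, giving 2√h = 2√h₀ − (0.00569/A) t.
√h = √4.44 − 0.00569·636/(2·1.69) = 2.1071 − 1.0707 = 1.0365.
h = 1.0365² = 1.0743 m.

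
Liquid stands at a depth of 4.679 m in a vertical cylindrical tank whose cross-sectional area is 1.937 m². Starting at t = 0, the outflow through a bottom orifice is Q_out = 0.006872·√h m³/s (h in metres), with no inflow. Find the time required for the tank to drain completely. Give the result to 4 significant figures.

A dh/dt = −Q_out = −0.006872 √h.
∫ h^(−1/2) dh = −(0.006872/A) ∫ dt, giving 2√h = 2√h₀ − (0.006872/A) t.
Set h = 0: 2√h₀ = (0.006872/A) t_empty ⇒ t_empty = 2A√h₀/0.006872.
t_empty = 2·1.937·√4.679/0.006872 = 3.87400·2.16310/0.006872 = 1219.42 s.

1219 s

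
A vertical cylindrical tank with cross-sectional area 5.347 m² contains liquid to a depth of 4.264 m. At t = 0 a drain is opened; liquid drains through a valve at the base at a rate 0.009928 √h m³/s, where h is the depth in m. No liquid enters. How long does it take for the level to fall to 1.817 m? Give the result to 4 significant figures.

Volume balance on the tank: A dh/dt = −0.009928 √h.
∫ h^(−1/2) dh = −(0.009928/A) ∫ dt, giving 2√h = 2√h₀ − (0.009928/A) t.
t = 2A(√h₀ − √h)/0.009928 = 2·5.347·(√4.264 − √1.817)/0.009928
  = 10.6940 × (2.06495 − 1.34796) / 0.009928 = 772.303 s.

772.3 s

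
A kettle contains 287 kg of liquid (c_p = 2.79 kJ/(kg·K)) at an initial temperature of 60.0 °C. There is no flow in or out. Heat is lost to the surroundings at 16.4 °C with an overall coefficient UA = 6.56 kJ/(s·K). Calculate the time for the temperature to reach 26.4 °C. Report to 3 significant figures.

First-law balance (no shaft work): M c_p dT/dt = −UA(T − T_amb).
τ = M c_p/UA = 122.06 s; T_ss = T_amb = 16.400 °C.
T(t) = T_ss + (T₀ − T_ss)e^(−t/τ); set T = 26.4:
t = −τ ln[(T − T_ss)/(T₀ − T_ss)] = −122.06 · ln(0.22936) = 179.73 s.

180 s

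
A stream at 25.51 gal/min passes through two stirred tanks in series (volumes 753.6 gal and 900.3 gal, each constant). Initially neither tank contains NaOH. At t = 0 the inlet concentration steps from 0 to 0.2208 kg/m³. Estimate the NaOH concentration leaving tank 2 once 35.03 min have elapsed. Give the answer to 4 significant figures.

0.06511 kg/m³

Time constants: τᵢ = Vᵢ/Q for each well-mixed tank.
τ₁ = 753.6/25.51 = 29.5414 min; τ₂ = 900.3/25.51 = 35.2920 min.
Solving the cascade with C₁(0)=C₂(0)=0 gives C₂(t) = C_in[1 − (τ₁ e^(−t/τ₁) − τ₂ e^(−t/τ₂))/(τ₁ − τ₂)].
At t = 35.03: e^(−t/τ₁) = 0.305503, e^(−t/τ₂) = 0.370621.
C₂ = 0.2208·[1 − (29.5414·0.305503 − 35.2920·0.370621)/(-5.75069)] = 0.2208·0.294867 = 0.0651066 kg/m³.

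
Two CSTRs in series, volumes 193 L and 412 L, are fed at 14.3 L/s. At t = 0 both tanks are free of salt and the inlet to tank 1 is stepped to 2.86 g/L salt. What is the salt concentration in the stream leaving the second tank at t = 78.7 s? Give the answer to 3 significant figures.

2.52 g/L

Species balance on tank i: dCᵢ/dt = (Cᵢ₋₁ − Cᵢ)/τᵢ with τᵢ = Vᵢ/Q.
τ₁ = 193/14.3 = 13.497 s; τ₂ = 412/14.3 = 28.811 s.
Tank 1: C₁ = C_in(1 − e^(−t/τ₁)). Tank 2 (τ₁ ≠ τ₂): C₂ = C_in[1 − (τ₁ e^(−t/τ₁) − τ₂ e^(−t/τ₂))/(τ₁ − τ₂)].
At t = 78.7: e^(−t/τ₁) = 0.0029347, e^(−t/τ₂) = 0.065116.
C₂ = 2.86·[1 − (13.497·0.0029347 − 28.811·0.065116)/(-15.315)] = 2.86·0.88008 = 2.5170 g/L.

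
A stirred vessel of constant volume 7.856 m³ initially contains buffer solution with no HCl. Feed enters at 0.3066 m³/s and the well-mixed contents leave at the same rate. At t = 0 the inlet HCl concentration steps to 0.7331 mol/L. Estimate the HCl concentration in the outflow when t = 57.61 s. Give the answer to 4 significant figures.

Species balance on the tank: V dC/dt = Q(C_in − C).
So dC/dt = (C_in − C)/τ with τ = V/Q = 7.856/0.3066 = 25.6230 s.
Integrating: C(t) = C_in + (C₀ − C_in) e^(−t/τ).
C(57.61) = 0.7331 + (0 − 0.7331)·e^(−57.61/25.6230) = 0.7331 + (-0.733100)·0.105571 = 0.655706 mol/L.

0.6557 mol/L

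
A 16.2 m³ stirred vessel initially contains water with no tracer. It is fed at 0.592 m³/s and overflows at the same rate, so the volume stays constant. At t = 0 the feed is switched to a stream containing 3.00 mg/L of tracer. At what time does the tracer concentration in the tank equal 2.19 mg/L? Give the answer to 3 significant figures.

Accumulation = in − out for the solute gives V dC/dt = Q(C_in − C), so τ = V/Q = 27.365 s.
C(t) = C_in + (C₀ − C_in) e^(−t/τ). Set C = 2.19 and solve for t:
e^(−t/τ) = (C − C_in)/(C₀ − C_in) = (2.19 − 3.00)/(0 − 3.00) = 0.27000
t = −τ ln(…) = 27.365 × 1.3093 = 35.830 s.

35.8 s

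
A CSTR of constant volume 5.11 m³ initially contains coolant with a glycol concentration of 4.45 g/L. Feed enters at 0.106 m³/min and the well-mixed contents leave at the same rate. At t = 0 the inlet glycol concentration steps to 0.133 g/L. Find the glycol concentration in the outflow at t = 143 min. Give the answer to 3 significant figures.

0.355 g/L

Unsteady species balance (constant V, well mixed): V dC/dt = Q(C_in − C).
So dC/dt = (C_in − C)/τ with τ = V/Q = 5.11/0.106 = 48.208 min.
Solution: C(t) = C_in + (C₀ − C_in) e^(−t/τ).
C(143) = 0.133 + (4.45 − 0.133)·e^(−143/48.208) = 0.133 + (4.3170)·0.051491 = 0.35529 g/L.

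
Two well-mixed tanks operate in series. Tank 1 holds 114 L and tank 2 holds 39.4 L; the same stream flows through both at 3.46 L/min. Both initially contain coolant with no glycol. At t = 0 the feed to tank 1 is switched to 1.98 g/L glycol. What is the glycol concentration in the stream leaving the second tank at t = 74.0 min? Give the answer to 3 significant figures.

1.66 g/L

Species balance on tank i: dCᵢ/dt = (Cᵢ₋₁ − Cᵢ)/τᵢ with τᵢ = Vᵢ/Q.
τ₁ = 114/3.46 = 32.948 min; τ₂ = 39.4/3.46 = 11.387 min.
Solving the cascade with C₁(0)=C₂(0)=0 gives C₂(t) = C_in[1 − (τ₁ e^(−t/τ₁) − τ₂ e^(−t/τ₂))/(τ₁ − τ₂)].
At t = 74.0: e^(−t/τ₁) = 0.10583, e^(−t/τ₂) = 0.0015057.
C₂ = 1.98·[1 − (32.948·0.10583 − 11.387·0.0015057)/(21.561)] = 1.98·0.83908 = 1.6614 g/L.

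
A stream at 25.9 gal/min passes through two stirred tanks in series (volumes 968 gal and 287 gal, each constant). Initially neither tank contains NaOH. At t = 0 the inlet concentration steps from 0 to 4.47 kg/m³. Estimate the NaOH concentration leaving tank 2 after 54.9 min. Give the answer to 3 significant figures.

3.02 kg/m³

Each tank obeys Vᵢ dCᵢ/dt = Q(Cᵢ₋₁ − Cᵢ), so τᵢ = Vᵢ/Q.
τ₁ = 968/25.9 = 37.375 min; τ₂ = 287/25.9 = 11.081 min.
Tank 1: C₁ = C_in(1 − e^(−t/τ₁)). Tank 2 (τ₁ ≠ τ₂): C₂ = C_in[1 − (τ₁ e^(−t/τ₁) − τ₂ e^(−t/τ₂))/(τ₁ − τ₂)].
At t = 54.9: e^(−t/τ₁) = 0.23018, e^(−t/τ₂) = 0.0070524.
C₂ = 4.47·[1 − (37.375·0.23018 − 11.081·0.0070524)/(26.293)] = 4.47·0.67579 = 3.0208 kg/m³.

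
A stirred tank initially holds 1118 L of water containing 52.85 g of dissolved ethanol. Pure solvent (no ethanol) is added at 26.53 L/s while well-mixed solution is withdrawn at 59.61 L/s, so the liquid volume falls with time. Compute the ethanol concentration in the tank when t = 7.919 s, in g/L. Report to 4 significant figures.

Total volume: dV/dt = Q_in − Q_out = -33.0800 L/s, so V(t) = 1118 − 33.0800 t and V(7.919) = 856.039 L.
Species balance (pure solvent in): dm/dt = −Q_out · m/V(t).
Separate: dm/m = −Q_out dt/V(t) ⇒ ln(m/m₀) = −(Q_out/(Q_in−Q_out)) ln(V/V₀).
m = m₀ (V₀/V)^(Q_out/(Q_in−Q_out)) = 52.85 × (1118/856.039)^(-1.80200) = 32.6668 g.
C = m/V = 32.6668/856.039 = 0.0381604 g/L.

0.03816 g/L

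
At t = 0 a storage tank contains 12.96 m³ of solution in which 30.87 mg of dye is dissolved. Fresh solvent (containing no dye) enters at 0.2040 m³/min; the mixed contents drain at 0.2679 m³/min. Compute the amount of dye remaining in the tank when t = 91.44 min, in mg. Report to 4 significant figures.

Total volume: dV/dt = Q_in − Q_out = -0.0639000 m³/min, so V(t) = 12.96 − 0.0639000 t and V(91.44) = 7.11698 m³.
No dye enters, so dm/dt = −Q_out · (m/V).
Separate: dm/m = −Q_out dt/V(t) ⇒ ln(m/m₀) = −(Q_out/(Q_in−Q_out)) ln(V/V₀).
m = m₀ (V₀/V)^(Q_out/(Q_in−Q_out)) = 30.87 × (12.96/7.11698)^(-4.19249) = 2.50146 mg.

2.501 mg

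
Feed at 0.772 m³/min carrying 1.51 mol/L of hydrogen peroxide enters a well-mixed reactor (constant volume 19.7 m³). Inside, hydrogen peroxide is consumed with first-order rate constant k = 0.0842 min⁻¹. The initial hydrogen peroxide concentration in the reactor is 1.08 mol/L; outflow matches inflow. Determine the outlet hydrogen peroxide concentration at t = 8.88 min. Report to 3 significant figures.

0.680 mol/L

V dC/dt = Q(C_in − C) − k V C.
dC/dt = (Q/V) C_in − (Q/V + k) C; effective rate a = Q/V + k = 0.039188 + 0.0842 = 0.12339 min⁻¹.
C_ss = Q C_in/(Q + kV) = 0.47957 mol/L; C(t) = C_ss + (C₀ − C_ss) e^(−a t).
C(8.88) = 0.47957 + (0.60043)·e^(−0.12339·8.88) = 0.47957 + (0.60043)·0.33431 = 0.68030 mol/L.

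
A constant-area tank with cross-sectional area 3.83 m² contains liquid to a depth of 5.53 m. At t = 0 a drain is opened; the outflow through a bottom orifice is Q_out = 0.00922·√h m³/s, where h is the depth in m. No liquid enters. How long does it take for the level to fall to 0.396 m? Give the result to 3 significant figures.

With no inflow, A dh/dt = −0.00922 √h.
This is separable: 2 d(√h)/dt = −0.00922/A, so √h = √h₀ − (0.00922/(2A)) t.
t = 2A(√h₀ − √h)/0.00922 = 2·3.83·(√5.53 − √0.396)/0.00922
  = 7.6600 × (2.3516 − 0.62929) / 0.00922 = 1430.9 s.

1430 s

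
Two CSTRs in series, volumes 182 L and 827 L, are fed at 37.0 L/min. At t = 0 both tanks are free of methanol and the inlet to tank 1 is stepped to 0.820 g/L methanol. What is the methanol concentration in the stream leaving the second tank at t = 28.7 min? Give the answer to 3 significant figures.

0.530 g/L

Species balance on tank i: dCᵢ/dt = (Cᵢ₋₁ − Cᵢ)/τᵢ with τᵢ = Vᵢ/Q.
τ₁ = 182/37.0 = 4.9189 min; τ₂ = 827/37.0 = 22.351 min.
Solving the cascade with C₁(0)=C₂(0)=0 gives C₂(t) = C_in[1 − (τ₁ e^(−t/τ₁) − τ₂ e^(−t/τ₂))/(τ₁ − τ₂)].
At t = 28.7: e^(−t/τ₁) = 0.0029245, e^(−t/τ₂) = 0.27692.
C₂ = 0.820·[1 − (4.9189·0.0029245 − 22.351·0.27692)/(-17.432)] = 0.820·0.64577 = 0.52953 g/L.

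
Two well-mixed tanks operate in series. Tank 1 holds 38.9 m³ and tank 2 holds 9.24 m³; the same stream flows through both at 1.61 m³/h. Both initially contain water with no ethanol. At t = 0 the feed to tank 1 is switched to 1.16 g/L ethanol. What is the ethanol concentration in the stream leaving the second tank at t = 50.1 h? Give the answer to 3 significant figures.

0.969 g/L

Species balance on tank i: dCᵢ/dt = (Cᵢ₋₁ − Cᵢ)/τᵢ with τᵢ = Vᵢ/Q.
τ₁ = 38.9/1.61 = 24.161 h; τ₂ = 9.24/1.61 = 5.7391 h.
Solving the cascade with C₁(0)=C₂(0)=0 gives C₂(t) = C_in[1 − (τ₁ e^(−t/τ₁) − τ₂ e^(−t/τ₂))/(τ₁ − τ₂)].
At t = 50.1: e^(−t/τ₁) = 0.12574, e^(−t/τ₂) = 0.00016174.
C₂ = 1.16·[1 − (24.161·0.12574 − 5.7391·0.00016174)/(18.422)] = 1.16·0.83514 = 0.96876 g/L.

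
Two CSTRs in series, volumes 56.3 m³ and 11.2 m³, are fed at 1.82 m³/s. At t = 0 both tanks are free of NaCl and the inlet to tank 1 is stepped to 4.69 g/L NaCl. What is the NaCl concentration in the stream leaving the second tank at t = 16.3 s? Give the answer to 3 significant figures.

1.32 g/L

Time constants: τᵢ = Vᵢ/Q for each well-mixed tank.
τ₁ = 56.3/1.82 = 30.934 s; τ₂ = 11.2/1.82 = 6.1538 s.
Tank 1: C₁ = C_in(1 − e^(−t/τ₁)). Tank 2 (τ₁ ≠ τ₂): C₂ = C_in[1 − (τ₁ e^(−t/τ₁) − τ₂ e^(−t/τ₂))/(τ₁ − τ₂)].
At t = 16.3: e^(−t/τ₁) = 0.59042, e^(−t/τ₂) = 0.070740.
C₂ = 4.69·[1 − (30.934·0.59042 − 6.1538·0.070740)/(24.780)] = 4.69·0.28053 = 1.3157 g/L.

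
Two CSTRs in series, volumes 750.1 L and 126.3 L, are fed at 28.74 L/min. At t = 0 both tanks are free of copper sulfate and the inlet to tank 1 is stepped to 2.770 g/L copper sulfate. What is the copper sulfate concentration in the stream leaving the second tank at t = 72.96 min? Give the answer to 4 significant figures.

2.567 g/L

Each tank obeys Vᵢ dCᵢ/dt = Q(Cᵢ₋₁ − Cᵢ), so τᵢ = Vᵢ/Q.
τ₁ = 750.1/28.74 = 26.0995 min; τ₂ = 126.3/28.74 = 4.39457 min.
Tank 1: C₁ = C_in(1 − e^(−t/τ₁)). Tank 2 (τ₁ ≠ τ₂): C₂ = C_in[1 − (τ₁ e^(−t/τ₁) − τ₂ e^(−t/τ₂))/(τ₁ − τ₂)].
At t = 72.96: e^(−t/τ₁) = 0.0610871, e^(−t/τ₂) = 6.16188e-08.
C₂ = 2.770·[1 − (26.0995·0.0610871 − 4.39457·6.16188e-08)/(21.7049)] = 2.770·0.926545 = 2.56653 g/L.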